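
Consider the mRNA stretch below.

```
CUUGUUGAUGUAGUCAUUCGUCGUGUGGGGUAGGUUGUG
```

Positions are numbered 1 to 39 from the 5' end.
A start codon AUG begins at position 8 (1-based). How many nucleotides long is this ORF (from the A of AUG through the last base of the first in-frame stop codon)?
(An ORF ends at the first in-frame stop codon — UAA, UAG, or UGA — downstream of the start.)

Codons from position 8: AUG (8–10), UAG (11–13).
UAG is the first in-frame stop; ORF spans 8–13, 6 nucleotides.

6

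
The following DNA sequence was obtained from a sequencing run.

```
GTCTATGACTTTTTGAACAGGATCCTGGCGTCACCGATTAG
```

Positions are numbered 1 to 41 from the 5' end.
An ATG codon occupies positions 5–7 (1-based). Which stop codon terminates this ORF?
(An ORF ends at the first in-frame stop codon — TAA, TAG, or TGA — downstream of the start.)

Codons from position 5: ATG (5–7), ACT (8–10), TTT (11–13), TGA (14–16).
The first in-frame stop codon is TGA.

TGA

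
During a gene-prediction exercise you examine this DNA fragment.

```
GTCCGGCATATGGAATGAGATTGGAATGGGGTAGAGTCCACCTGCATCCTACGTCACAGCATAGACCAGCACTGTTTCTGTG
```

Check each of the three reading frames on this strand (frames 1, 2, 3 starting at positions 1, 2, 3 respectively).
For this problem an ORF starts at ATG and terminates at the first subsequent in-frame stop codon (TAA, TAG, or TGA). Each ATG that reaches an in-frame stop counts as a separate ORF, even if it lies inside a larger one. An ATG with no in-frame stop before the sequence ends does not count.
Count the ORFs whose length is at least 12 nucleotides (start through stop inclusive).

Frame 1: GTC CGG CAT ATG GAA TGA GAT TGG AAT GGG GTA GAG TCC ACC TGC ATC CTA CGT CAC AGC ATA GAC CAG CAC TGT TTC TGT — ATG at 10, stop TGA at 16 → 9 nt.
Frame 2: TCC GGC ATA TGG AAT GAG ATT GGA ATG GGG TAG AGT CCA CCT GCA TCC TAC GTC ACA GCA TAG ACC AGC ACT GTT TCT GTG — ATG at 26, stop TAG at 32 → 9 nt.
Frame 3: CCG GCA TAT GGA ATG AGA TTG GAA TGG GGT AGA GTC CAC CTG CAT CCT ACG TCA CAG CAT AGA CCA GCA CTG TTT CTG — no ATG→stop ORF.
No ORF reaches 12 nucleotides. Count = 0.

0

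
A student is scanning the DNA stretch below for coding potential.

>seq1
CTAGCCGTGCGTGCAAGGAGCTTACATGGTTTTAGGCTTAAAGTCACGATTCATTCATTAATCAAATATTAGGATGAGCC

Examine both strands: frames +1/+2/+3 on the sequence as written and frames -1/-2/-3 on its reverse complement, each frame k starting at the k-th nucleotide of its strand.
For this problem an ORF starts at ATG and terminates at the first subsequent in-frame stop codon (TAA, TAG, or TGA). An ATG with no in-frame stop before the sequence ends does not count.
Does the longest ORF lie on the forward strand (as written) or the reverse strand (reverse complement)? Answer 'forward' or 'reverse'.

Reverse complement (5'→3'): GGCTCATCCTAATATTTGATTAATGAATGAATCGTGACTTTAAGCCTAAAACCATGTAAGCTCCTTGCACGCACGGCTAG
Frame +1: CTA GCC GTG CGT GCA AGG AGC TTA CAT GGT TTT AGG CTT AAA GTC ACG ATT CAT TCA TTA ATC AAA TAT TAG GAT GAG — no ATG→stop ORF.
Frame +2: TAG CCG TGC GTG CAA GGA GCT TAC ATG GTT TTA GGC TTA AAG TCA CGA TTC ATT CAT TAA TCA AAT ATT AGG ATG AGC — ATG at 26, stop TAA at 59 → 36 nt.
Frame +3: AGC CGT GCG TGC AAG GAG CTT ACA TGG TTT TAG GCT TAA AGT CAC GAT TCA TTC ATT AAT CAA ATA TTA GGA TGA GCC — no ATG→stop ORF.
Frame -1: GGC TCA TCC TAA TAT TTG ATT AAT GAA TGA ATC GTG ACT TTA AGC CTA AAA CCA TGT AAG CTC CTT GCA CGC ACG GCT — no ATG→stop ORF.
Frame -2: GCT CAT CCT AAT ATT TGA TTA ATG AAT GAA TCG TGA CTT TAA GCC TAA AAC CAT GTA AGC TCC TTG CAC GCA CGG CTA — ATG at 23, stop TGA at 35 → 15 nt.
Frame -3: CTC ATC CTA ATA TTT GAT TAA TGA ATG AAT CGT GAC TTT AAG CCT AAA ACC ATG TAA GCT CCT TGC ACG CAC GGC TAG — ATG at 27, stop TAA at 57 → 33 nt; ATG at 54, stop TAA at 57 → 6 nt.
Forward-strand max 36 nt; reverse-strand max 33 nt. The forward strand has the longer ORF.

forward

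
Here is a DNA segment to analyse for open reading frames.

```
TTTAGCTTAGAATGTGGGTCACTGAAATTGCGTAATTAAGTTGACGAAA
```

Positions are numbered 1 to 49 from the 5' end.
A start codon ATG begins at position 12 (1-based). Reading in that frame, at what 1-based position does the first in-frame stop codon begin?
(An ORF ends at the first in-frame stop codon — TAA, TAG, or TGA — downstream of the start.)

33

Codons from position 12: ATG (12–14), TGG (15–17), GTC (18–20), ACT (21–23), GAA (24–26), ATT (27–29), GCG (30–32), TAA (33–35).
TAA is a stop codon; it begins at position 33.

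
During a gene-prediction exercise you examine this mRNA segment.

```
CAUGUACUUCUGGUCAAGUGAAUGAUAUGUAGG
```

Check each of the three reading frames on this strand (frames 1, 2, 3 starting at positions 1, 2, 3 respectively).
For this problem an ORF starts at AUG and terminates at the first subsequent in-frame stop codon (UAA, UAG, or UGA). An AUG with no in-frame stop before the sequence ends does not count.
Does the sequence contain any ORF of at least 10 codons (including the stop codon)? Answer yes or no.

no

Frame 1: CAU GUA CUU CUG GUC AAG UGA AUG AUA UGU AGG — no AUG→stop ORF.
Frame 2: AUG UAC UUC UGG UCA AGU GAA UGA UAU GUA — AUG at 2, stop UGA at 23 → 24 nt.
Frame 3: UGU ACU UCU GGU CAA GUG AAU GAU AUG UAG — AUG at 27, stop UAG at 30 → 6 nt.
Largest ORF found is 8 codons < 10, so no.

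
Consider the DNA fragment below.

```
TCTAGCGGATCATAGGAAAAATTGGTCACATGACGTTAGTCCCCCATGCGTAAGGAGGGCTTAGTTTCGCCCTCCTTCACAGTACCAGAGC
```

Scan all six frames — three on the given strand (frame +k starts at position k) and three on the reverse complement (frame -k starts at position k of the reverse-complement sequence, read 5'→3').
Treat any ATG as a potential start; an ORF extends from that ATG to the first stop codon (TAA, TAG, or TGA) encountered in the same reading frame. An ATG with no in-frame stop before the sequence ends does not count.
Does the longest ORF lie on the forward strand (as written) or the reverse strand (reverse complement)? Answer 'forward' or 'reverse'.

forward

Reverse complement (5'→3'): GCTCTGGTACTGTGAAGGAGGGCGAAACTAAGCCCTCCTTACGCATGGGGGACTAACGTCATGTGACCAATTTTTCCTATGATCCGCTAGA
Frame +1: TCT AGC GGA TCA TAG GAA AAA TTG GTC ACA TGA CGT TAG TCC CCC ATG CGT AAG GAG GGC TTA GTT TCG CCC TCC TTC ACA GTA CCA GAG — no ATG→stop ORF.
Frame +2: CTA GCG GAT CAT AGG AAA AAT TGG TCA CAT GAC GTT AGT CCC CCA TGC GTA AGG AGG GCT TAG TTT CGC CCT CCT TCA CAG TAC CAG AGC — no ATG→stop ORF.
Frame +3: TAG CGG ATC ATA GGA AAA ATT GGT CAC ATG ACG TTA GTC CCC CAT GCG TAA GGA GGG CTT AGT TTC GCC CTC CTT CAC AGT ACC AGA — ATG at 30, stop TAA at 51 → 24 nt.
Frame -1: GCT CTG GTA CTG TGA AGG AGG GCG AAA CTA AGC CCT CCT TAC GCA TGG GGG ACT AAC GTC ATG TGA CCA ATT TTT CCT ATG ATC CGC TAG — ATG at 61, stop TGA at 64 → 6 nt; ATG at 79, stop TAG at 88 → 12 nt.
Frame -2: CTC TGG TAC TGT GAA GGA GGG CGA AAC TAA GCC CTC CTT ACG CAT GGG GGA CTA ACG TCA TGT GAC CAA TTT TTC CTA TGA TCC GCT AGA — no ATG→stop ORF.
Frame -3: TCT GGT ACT GTG AAG GAG GGC GAA ACT AAG CCC TCC TTA CGC ATG GGG GAC TAA CGT CAT GTG ACC AAT TTT TCC TAT GAT CCG CTA — ATG at 45, stop TAA at 54 → 12 nt.
Forward-strand max 24 nt; reverse-strand max 12 nt. The forward strand has the longer ORF.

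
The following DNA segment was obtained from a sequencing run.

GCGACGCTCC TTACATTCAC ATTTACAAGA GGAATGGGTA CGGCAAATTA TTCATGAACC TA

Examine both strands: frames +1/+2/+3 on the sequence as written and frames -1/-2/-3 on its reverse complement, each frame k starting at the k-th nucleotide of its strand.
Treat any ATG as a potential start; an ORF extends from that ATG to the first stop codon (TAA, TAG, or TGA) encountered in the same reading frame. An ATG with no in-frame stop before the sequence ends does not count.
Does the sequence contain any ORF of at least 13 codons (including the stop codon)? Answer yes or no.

no

Reverse complement (5'→3'): TAGGTTCATGAATAATTTGCCGTACCCATTCCTCTTGTAAATGTGAATGTAAGGAGCGTCGC
Frame +1: GCG ACG CTC CTT ACA TTC ACA TTT ACA AGA GGA ATG GGT ACG GCA AAT TAT TCA TGA ACC — ATG at 34, stop TGA at 55 → 24 nt.
Frame +2: CGA CGC TCC TTA CAT TCA CAT TTA CAA GAG GAA TGG GTA CGG CAA ATT ATT CAT GAA CCT — no ATG→stop ORF.
Frame +3: GAC GCT CCT TAC ATT CAC ATT TAC AAG AGG AAT GGG TAC GGC AAA TTA TTC ATG AAC CTA — no ATG→stop ORF.
Frame -1: TAG GTT CAT GAA TAA TTT GCC GTA CCC ATT CCT CTT GTA AAT GTG AAT GTA AGG AGC GTC — no ATG→stop ORF.
Frame -2: AGG TTC ATG AAT AAT TTG CCG TAC CCA TTC CTC TTG TAA ATG TGA ATG TAA GGA GCG TCG — ATG at 8, stop TAA at 38 → 33 nt; ATG at 41, stop TGA at 44 → 6 nt; ATG at 47, stop TAA at 50 → 6 nt.
Frame -3: GGT TCA TGA ATA ATT TGC CGT ACC CAT TCC TCT TGT AAA TGT GAA TGT AAG GAG CGT CGC — no ATG→stop ORF.
Largest ORF found is 11 codons < 13, so no.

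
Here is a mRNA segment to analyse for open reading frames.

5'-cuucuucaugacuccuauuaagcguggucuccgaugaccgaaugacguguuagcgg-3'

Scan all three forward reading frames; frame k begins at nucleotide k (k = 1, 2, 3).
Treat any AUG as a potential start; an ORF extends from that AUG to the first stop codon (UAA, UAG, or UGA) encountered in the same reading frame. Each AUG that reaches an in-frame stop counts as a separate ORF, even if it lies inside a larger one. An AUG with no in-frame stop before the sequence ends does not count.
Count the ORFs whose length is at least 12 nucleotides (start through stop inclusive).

Frame 1: CUU CUU CAU GAC UCC UAU UAA GCG UGG UCU CCG AUG ACC GAA UGA CGU GUU AGC — AUG at 34, stop UGA at 43 → 12 nt.
Frame 2: UUC UUC AUG ACU CCU AUU AAG CGU GGU CUC CGA UGA CCG AAU GAC GUG UUA GCG — AUG at 8, stop UGA at 35 → 30 nt.
Frame 3: UCU UCA UGA CUC CUA UUA AGC GUG GUC UCC GAU GAC CGA AUG ACG UGU UAG CGG — AUG at 42, stop UAG at 51 → 12 nt.
ORFs ≥ 12 nucleotides: frame 1 34–45 (12 nucleotides), frame 2 8–37 (30 nucleotides), frame 3 42–53 (12 nucleotides). Count = 3.

3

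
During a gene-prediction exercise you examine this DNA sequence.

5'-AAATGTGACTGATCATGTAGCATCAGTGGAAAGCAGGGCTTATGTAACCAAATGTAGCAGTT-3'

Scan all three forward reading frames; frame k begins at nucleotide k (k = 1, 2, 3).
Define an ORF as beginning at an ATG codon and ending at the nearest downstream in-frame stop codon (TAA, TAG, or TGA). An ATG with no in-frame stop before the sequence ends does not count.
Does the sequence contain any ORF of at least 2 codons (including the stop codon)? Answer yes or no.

yes

Frame 1: AAA TGT GAC TGA TCA TGT AGC ATC AGT GGA AAG CAG GGC TTA TGT AAC CAA ATG TAG CAG — ATG at 52, stop TAG at 55 → 6 nt.
Frame 2: AAT GTG ACT GAT CAT GTA GCA TCA GTG GAA AGC AGG GCT TAT GTA ACC AAA TGT AGC AGT — no ATG→stop ORF.
Frame 3: ATG TGA CTG ATC ATG TAG CAT CAG TGG AAA GCA GGG CTT ATG TAA CCA AAT GTA GCA GTT — ATG at 3, stop TGA at 6 → 6 nt; ATG at 15, stop TAG at 18 → 6 nt; ATG at 42, stop TAA at 45 → 6 nt.
Frame 1 has an ORF of 2 codons (positions 52–57) ≥ 2, so yes.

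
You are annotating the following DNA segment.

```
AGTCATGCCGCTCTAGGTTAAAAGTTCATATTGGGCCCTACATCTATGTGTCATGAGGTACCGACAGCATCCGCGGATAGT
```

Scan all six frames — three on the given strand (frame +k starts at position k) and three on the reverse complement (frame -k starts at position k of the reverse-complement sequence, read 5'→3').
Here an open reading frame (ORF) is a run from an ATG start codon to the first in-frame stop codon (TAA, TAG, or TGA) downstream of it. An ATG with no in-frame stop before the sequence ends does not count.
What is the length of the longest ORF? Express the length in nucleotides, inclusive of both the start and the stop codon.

Reverse complement (5'→3'): ACTATCCGCGGATGCTGTCGGTACCTCATGACACATAGATGTAGGGCCCAATATGAACTTTTAACCTAGAGCGGCATGACT
Frame +1: AGT CAT GCC GCT CTA GGT TAA AAG TTC ATA TTG GGC CCT ACA TCT ATG TGT CAT GAG GTA CCG ACA GCA TCC GCG GAT AGT — no ATG→stop ORF.
Frame +2: GTC ATG CCG CTC TAG GTT AAA AGT TCA TAT TGG GCC CTA CAT CTA TGT GTC ATG AGG TAC CGA CAG CAT CCG CGG ATA — ATG at 5, stop TAG at 14 → 12 nt.
Frame +3: TCA TGC CGC TCT AGG TTA AAA GTT CAT ATT GGG CCC TAC ATC TAT GTG TCA TGA GGT ACC GAC AGC ATC CGC GGA TAG — no ATG→stop ORF.
Frame -1: ACT ATC CGC GGA TGC TGT CGG TAC CTC ATG ACA CAT AGA TGT AGG GCC CAA TAT GAA CTT TTA ACC TAG AGC GGC ATG ACT — ATG at 28, stop TAG at 67 → 42 nt.
Frame -2: CTA TCC GCG GAT GCT GTC GGT ACC TCA TGA CAC ATA GAT GTA GGG CCC AAT ATG AAC TTT TAA CCT AGA GCG GCA TGA — ATG at 53, stop TAA at 62 → 12 nt.
Frame -3: TAT CCG CGG ATG CTG TCG GTA CCT CAT GAC ACA TAG ATG TAG GGC CCA ATA TGA ACT TTT AAC CTA GAG CGG CAT GAC — ATG at 12, stop TAG at 36 → 27 nt; ATG at 39, stop TAG at 42 → 6 nt.
Longest: frame -1, positions 28–69, 42 nt = 14 codons = 13 aa. → 42 nucleotides.

42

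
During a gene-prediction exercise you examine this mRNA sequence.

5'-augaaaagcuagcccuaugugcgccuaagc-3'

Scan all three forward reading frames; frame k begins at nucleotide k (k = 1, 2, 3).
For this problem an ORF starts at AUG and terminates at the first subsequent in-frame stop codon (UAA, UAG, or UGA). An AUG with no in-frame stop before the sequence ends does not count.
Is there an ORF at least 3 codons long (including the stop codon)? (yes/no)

Frame 1: AUG AAA AGC UAG CCC UAU GUG CGC CUA AGC — AUG at 1, stop UAG at 10 → 12 nt.
Frame 2: UGA AAA GCU AGC CCU AUG UGC GCC UAA — AUG at 17, stop UAA at 26 → 12 nt.
Frame 3: GAA AAG CUA GCC CUA UGU GCG CCU AAG — no AUG→stop ORF.
Frame 1 has an ORF of 4 codons (positions 1–12) ≥ 3, so yes.

yes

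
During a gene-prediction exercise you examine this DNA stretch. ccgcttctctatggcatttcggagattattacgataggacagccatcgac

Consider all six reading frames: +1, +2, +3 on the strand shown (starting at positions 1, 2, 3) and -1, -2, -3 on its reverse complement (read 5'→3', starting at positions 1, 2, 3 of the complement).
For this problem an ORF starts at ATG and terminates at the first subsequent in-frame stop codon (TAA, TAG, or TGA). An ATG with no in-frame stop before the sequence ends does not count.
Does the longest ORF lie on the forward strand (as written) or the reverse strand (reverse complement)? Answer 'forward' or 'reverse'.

Reverse complement (5'→3'): GTCGATGGCTGTCCTATCGTAATAATCTCCGAAATGCCATAGAGAAGCGG
Frame +1: CCG CTT CTC TAT GGC ATT TCG GAG ATT ATT ACG ATA GGA CAG CCA TCG — no ATG→stop ORF.
Frame +2: CGC TTC TCT ATG GCA TTT CGG AGA TTA TTA CGA TAG GAC AGC CAT CGA — ATG at 11, stop TAG at 35 → 27 nt.
Frame +3: GCT TCT CTA TGG CAT TTC GGA GAT TAT TAC GAT AGG ACA GCC ATC GAC — no ATG→stop ORF.
Frame -1: GTC GAT GGC TGT CCT ATC GTA ATA ATC TCC GAA ATG CCA TAG AGA AGC — ATG at 34, stop TAG at 40 → 9 nt.
Frame -2: TCG ATG GCT GTC CTA TCG TAA TAA TCT CCG AAA TGC CAT AGA GAA GCG — ATG at 5, stop TAA at 20 → 18 nt.
Frame -3: CGA TGG CTG TCC TAT CGT AAT AAT CTC CGA AAT GCC ATA GAG AAG CGG — no ATG→stop ORF.
Forward-strand max 27 nt; reverse-strand max 18 nt. The forward strand has the longer ORF.

forward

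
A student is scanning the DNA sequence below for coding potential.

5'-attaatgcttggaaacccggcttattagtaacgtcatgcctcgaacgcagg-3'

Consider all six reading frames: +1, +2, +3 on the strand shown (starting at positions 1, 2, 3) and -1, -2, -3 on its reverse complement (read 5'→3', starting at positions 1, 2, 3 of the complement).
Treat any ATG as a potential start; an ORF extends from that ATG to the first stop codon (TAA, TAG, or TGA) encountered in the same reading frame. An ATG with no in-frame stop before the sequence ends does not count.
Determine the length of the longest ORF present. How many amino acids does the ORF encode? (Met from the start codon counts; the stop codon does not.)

Reverse complement (5'→3'): CCTGCGTTCGAGGCATGACGTTACTAATAAGCCGGGTTTCCAAGCATTAAT
Frame +1: ATT AAT GCT TGG AAA CCC GGC TTA TTA GTA ACG TCA TGC CTC GAA CGC AGG — no ATG→stop ORF.
Frame +2: TTA ATG CTT GGA AAC CCG GCT TAT TAG TAA CGT CAT GCC TCG AAC GCA — ATG at 5, stop TAG at 26 → 24 nt.
Frame +3: TAA TGC TTG GAA ACC CGG CTT ATT AGT AAC GTC ATG CCT CGA ACG CAG — no ATG→stop ORF.
Frame -1: CCT GCG TTC GAG GCA TGA CGT TAC TAA TAA GCC GGG TTT CCA AGC ATT AAT — no ATG→stop ORF.
Frame -2: CTG CGT TCG AGG CAT GAC GTT ACT AAT AAG CCG GGT TTC CAA GCA TTA — no ATG→stop ORF.
Frame -3: TGC GTT CGA GGC ATG ACG TTA CTA ATA AGC CGG GTT TCC AAG CAT TAA — ATG at 15, stop TAA at 48 → 36 nt.
Longest: frame -3, positions 15–50, 36 nt = 12 codons = 11 aa. → 11 amino acids.

11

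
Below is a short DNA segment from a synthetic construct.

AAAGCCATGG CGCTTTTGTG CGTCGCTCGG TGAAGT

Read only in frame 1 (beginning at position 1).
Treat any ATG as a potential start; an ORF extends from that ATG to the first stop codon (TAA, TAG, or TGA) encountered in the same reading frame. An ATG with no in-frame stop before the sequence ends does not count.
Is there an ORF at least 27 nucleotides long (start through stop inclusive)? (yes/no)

Frame 1: AAA GCC ATG GCG CTT TTG TGC GTC GCT CGG TGA AGT — ATG at 7, stop TGA at 31 → 27 nt.
Frame 1 has an ORF of 27 nucleotides (positions 7–33) ≥ 27, so yes.

yes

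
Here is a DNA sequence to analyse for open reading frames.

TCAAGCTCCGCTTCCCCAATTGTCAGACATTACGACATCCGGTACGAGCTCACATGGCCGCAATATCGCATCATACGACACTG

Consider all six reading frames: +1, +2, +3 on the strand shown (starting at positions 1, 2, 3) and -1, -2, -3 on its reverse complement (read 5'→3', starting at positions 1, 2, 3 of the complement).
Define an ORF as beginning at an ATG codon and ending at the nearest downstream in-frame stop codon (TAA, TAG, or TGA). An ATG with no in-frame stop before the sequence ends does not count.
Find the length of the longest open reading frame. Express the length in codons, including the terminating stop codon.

Reverse complement (5'→3'): CAGTGTCGTATGATGCGATATTGCGGCCATGTGAGCTCGTACCGGATGTCGTAATGTCTGACAATTGGGGAAGCGGAGCTTGA
Frame +1: TCA AGC TCC GCT TCC CCA ATT GTC AGA CAT TAC GAC ATC CGG TAC GAG CTC ACA TGG CCG CAA TAT CGC ATC ATA CGA CAC — no ATG→stop ORF.
Frame +2: CAA GCT CCG CTT CCC CAA TTG TCA GAC ATT ACG ACA TCC GGT ACG AGC TCA CAT GGC CGC AAT ATC GCA TCA TAC GAC ACT — no ATG→stop ORF.
Frame +3: AAG CTC CGC TTC CCC AAT TGT CAG ACA TTA CGA CAT CCG GTA CGA GCT CAC ATG GCC GCA ATA TCG CAT CAT ACG ACA CTG — no ATG→stop ORF.
Frame -1: CAG TGT CGT ATG ATG CGA TAT TGC GGC CAT GTG AGC TCG TAC CGG ATG TCG TAA TGT CTG ACA ATT GGG GAA GCG GAG CTT — ATG at 10, stop TAA at 52 → 45 nt; ATG at 13, stop TAA at 52 → 42 nt; ATG at 46, stop TAA at 52 → 9 nt.
Frame -2: AGT GTC GTA TGA TGC GAT ATT GCG GCC ATG TGA GCT CGT ACC GGA TGT CGT AAT GTC TGA CAA TTG GGG AAG CGG AGC TTG — ATG at 29, stop TGA at 32 → 6 nt.
Frame -3: GTG TCG TAT GAT GCG ATA TTG CGG CCA TGT GAG CTC GTA CCG GAT GTC GTA ATG TCT GAC AAT TGG GGA AGC GGA GCT TGA — ATG at 54, stop TGA at 81 → 30 nt.
Longest: frame -1, positions 10–54, 45 nt = 15 codons = 14 aa. → 15 codons.

15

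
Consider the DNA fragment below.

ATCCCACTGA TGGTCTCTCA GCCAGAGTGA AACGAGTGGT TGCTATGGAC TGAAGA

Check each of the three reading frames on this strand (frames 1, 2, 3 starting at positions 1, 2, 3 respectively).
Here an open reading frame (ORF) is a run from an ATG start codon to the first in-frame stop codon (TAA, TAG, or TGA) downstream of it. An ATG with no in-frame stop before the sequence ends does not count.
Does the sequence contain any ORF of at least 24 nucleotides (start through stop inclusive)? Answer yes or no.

no

Frame 1: ATC CCA CTG ATG GTC TCT CAG CCA GAG TGA AAC GAG TGG TTG CTA TGG ACT GAA — ATG at 10, stop TGA at 28 → 21 nt.
Frame 2: TCC CAC TGA TGG TCT CTC AGC CAG AGT GAA ACG AGT GGT TGC TAT GGA CTG AAG — no ATG→stop ORF.
Frame 3: CCC ACT GAT GGT CTC TCA GCC AGA GTG AAA CGA GTG GTT GCT ATG GAC TGA AGA — ATG at 45, stop TGA at 51 → 9 nt.
Largest ORF found is 21 nucleotides < 24, so no.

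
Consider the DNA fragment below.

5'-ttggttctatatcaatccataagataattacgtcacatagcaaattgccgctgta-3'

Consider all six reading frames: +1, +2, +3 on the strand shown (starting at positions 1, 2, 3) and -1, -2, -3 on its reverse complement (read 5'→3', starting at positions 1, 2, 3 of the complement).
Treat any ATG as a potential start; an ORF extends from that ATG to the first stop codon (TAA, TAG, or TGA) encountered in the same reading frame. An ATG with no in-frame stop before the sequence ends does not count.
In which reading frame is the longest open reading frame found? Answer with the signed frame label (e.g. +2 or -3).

Reverse complement (5'→3'): TACAGCGGCAATTTGCTATGTGACGTAATTATCTTATGGATTGATATAGAACCAA
Frame +1: TTG GTT CTA TAT CAA TCC ATA AGA TAA TTA CGT CAC ATA GCA AAT TGC CGC TGT — no ATG→stop ORF.
Frame +2: TGG TTC TAT ATC AAT CCA TAA GAT AAT TAC GTC ACA TAG CAA ATT GCC GCT GTA — no ATG→stop ORF.
Frame +3: GGT TCT ATA TCA ATC CAT AAG ATA ATT ACG TCA CAT AGC AAA TTG CCG CTG — no ATG→stop ORF.
Frame -1: TAC AGC GGC AAT TTG CTA TGT GAC GTA ATT ATC TTA TGG ATT GAT ATA GAA CCA — no ATG→stop ORF.
Frame -2: ACA GCG GCA ATT TGC TAT GTG ACG TAA TTA TCT TAT GGA TTG ATA TAG AAC CAA — no ATG→stop ORF.
Frame -3: CAG CGG CAA TTT GCT ATG TGA CGT AAT TAT CTT ATG GAT TGA TAT AGA ACC — ATG at 18, stop TGA at 21 → 6 nt; ATG at 36, stop TGA at 42 → 9 nt.
Longest ORF is 9 nt in frame -3 (positions 36–44).

-3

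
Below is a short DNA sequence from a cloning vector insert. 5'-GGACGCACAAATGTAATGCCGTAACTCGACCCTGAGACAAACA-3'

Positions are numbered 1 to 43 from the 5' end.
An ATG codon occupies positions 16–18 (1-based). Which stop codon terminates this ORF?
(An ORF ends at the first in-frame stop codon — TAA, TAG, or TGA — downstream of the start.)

Codons from position 16: ATG (16–18), CCG (19–21), TAA (22–24).
The first in-frame stop codon is TAA.

TAA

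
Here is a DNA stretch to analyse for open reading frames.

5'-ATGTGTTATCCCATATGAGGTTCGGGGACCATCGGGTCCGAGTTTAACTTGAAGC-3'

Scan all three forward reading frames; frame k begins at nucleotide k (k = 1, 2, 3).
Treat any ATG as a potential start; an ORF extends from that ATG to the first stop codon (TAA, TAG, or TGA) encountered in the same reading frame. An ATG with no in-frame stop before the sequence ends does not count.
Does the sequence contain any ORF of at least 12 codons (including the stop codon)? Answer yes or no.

no

Frame 1: ATG TGT TAT CCC ATA TGA GGT TCG GGG ACC ATC GGG TCC GAG TTT AAC TTG AAG — ATG at 1, stop TGA at 16 → 18 nt.
Frame 2: TGT GTT ATC CCA TAT GAG GTT CGG GGA CCA TCG GGT CCG AGT TTA ACT TGA AGC — no ATG→stop ORF.
Frame 3: GTG TTA TCC CAT ATG AGG TTC GGG GAC CAT CGG GTC CGA GTT TAA CTT GAA — ATG at 15, stop TAA at 45 → 33 nt.
Largest ORF found is 11 codons < 12, so no.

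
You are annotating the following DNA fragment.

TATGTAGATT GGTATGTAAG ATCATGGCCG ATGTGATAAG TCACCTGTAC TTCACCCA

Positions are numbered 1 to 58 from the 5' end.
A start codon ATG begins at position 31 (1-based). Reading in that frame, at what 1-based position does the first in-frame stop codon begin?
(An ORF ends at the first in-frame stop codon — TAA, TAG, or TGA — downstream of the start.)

Codons from position 31: ATG (31–33), TGA (34–36).
TGA is a stop codon; it begins at position 34.

34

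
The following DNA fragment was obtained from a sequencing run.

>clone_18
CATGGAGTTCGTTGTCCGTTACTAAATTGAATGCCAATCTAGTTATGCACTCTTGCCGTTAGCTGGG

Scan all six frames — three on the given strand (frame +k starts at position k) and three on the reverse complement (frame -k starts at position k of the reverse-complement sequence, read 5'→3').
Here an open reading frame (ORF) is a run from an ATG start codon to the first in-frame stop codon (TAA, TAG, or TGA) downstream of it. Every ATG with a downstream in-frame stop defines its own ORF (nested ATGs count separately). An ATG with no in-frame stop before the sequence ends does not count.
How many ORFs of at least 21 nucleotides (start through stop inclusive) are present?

Reverse complement (5'→3'): CCCAGCTAACGGCAAGAGTGCATAACTAGATTGGCATTCAATTTAGTAACGGACAACGAACTCCATG
Frame +1: CAT GGA GTT CGT TGT CCG TTA CTA AAT TGA ATG CCA ATC TAG TTA TGC ACT CTT GCC GTT AGC TGG — ATG at 31, stop TAG at 40 → 12 nt.
Frame +2: ATG GAG TTC GTT GTC CGT TAC TAA ATT GAA TGC CAA TCT AGT TAT GCA CTC TTG CCG TTA GCT GGG — ATG at 2, stop TAA at 23 → 24 nt.
Frame +3: TGG AGT TCG TTG TCC GTT ACT AAA TTG AAT GCC AAT CTA GTT ATG CAC TCT TGC CGT TAG CTG — ATG at 45, stop TAG at 60 → 18 nt.
Frame -1: CCC AGC TAA CGG CAA GAG TGC ATA ACT AGA TTG GCA TTC AAT TTA GTA ACG GAC AAC GAA CTC CAT — no ATG→stop ORF.
Frame -2: CCA GCT AAC GGC AAG AGT GCA TAA CTA GAT TGG CAT TCA ATT TAG TAA CGG ACA ACG AAC TCC ATG — no ATG→stop ORF.
Frame -3: CAG CTA ACG GCA AGA GTG CAT AAC TAG ATT GGC ATT CAA TTT AGT AAC GGA CAA CGA ACT CCA — no ATG→stop ORF.
ORFs ≥ 21 nucleotides: frame +2 2–25 (24 nucleotides). Count = 1.

1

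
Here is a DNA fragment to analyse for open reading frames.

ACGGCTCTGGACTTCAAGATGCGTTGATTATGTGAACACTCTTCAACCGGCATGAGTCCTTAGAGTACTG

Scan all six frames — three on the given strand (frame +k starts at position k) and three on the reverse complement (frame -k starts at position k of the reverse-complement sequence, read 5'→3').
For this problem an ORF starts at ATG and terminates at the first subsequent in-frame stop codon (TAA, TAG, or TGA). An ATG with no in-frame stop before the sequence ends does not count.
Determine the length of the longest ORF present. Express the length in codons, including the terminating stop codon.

4

Reverse complement (5'→3'): CAGTACTCTAAGGACTCATGCCGGTTGAAGAGTGTTCACATAATCAACGCATCTTGAAGTCCAGAGCCGT
Frame +1: ACG GCT CTG GAC TTC AAG ATG CGT TGA TTA TGT GAA CAC TCT TCA ACC GGC ATG AGT CCT TAG AGT ACT — ATG at 19, stop TGA at 25 → 9 nt; ATG at 52, stop TAG at 61 → 12 nt.
Frame +2: CGG CTC TGG ACT TCA AGA TGC GTT GAT TAT GTG AAC ACT CTT CAA CCG GCA TGA GTC CTT AGA GTA CTG — no ATG→stop ORF.
Frame +3: GGC TCT GGA CTT CAA GAT GCG TTG ATT ATG TGA ACA CTC TTC AAC CGG CAT GAG TCC TTA GAG TAC — ATG at 30, stop TGA at 33 → 6 nt.
Frame -1: CAG TAC TCT AAG GAC TCA TGC CGG TTG AAG AGT GTT CAC ATA ATC AAC GCA TCT TGA AGT CCA GAG CCG — no ATG→stop ORF.
Frame -2: AGT ACT CTA AGG ACT CAT GCC GGT TGA AGA GTG TTC ACA TAA TCA ACG CAT CTT GAA GTC CAG AGC CGT — no ATG→stop ORF.
Frame -3: GTA CTC TAA GGA CTC ATG CCG GTT GAA GAG TGT TCA CAT AAT CAA CGC ATC TTG AAG TCC AGA GCC — no ATG→stop ORF.
Longest: frame +1, positions 52–63, 12 nt = 4 codons = 3 aa. → 4 codons.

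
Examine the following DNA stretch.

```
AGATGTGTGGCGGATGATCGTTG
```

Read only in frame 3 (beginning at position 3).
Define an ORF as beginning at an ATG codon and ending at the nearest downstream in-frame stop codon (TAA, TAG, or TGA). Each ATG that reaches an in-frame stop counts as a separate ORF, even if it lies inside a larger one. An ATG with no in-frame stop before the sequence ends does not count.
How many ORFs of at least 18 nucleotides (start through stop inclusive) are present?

0

Frame 3: ATG TGT GGC GGA TGA TCG TTG — ATG at 3, stop TGA at 15 → 15 nt.
No ORF reaches 18 nucleotides. Count = 0.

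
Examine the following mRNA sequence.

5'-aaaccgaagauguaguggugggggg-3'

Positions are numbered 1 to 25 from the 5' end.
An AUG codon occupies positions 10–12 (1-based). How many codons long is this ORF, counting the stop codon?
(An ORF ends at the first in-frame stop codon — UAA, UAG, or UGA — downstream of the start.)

2

Codons from position 10: AUG (10–12), UAG (13–15).
UAG is the first in-frame stop; that's 2 codons including the stop.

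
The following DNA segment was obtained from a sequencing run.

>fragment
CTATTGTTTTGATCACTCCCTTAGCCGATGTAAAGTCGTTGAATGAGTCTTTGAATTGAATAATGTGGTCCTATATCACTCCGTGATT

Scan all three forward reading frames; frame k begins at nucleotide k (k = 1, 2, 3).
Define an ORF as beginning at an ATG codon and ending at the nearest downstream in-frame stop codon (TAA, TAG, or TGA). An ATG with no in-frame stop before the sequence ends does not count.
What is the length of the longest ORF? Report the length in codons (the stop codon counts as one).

Frame 1: CTA TTG TTT TGA TCA CTC CCT TAG CCG ATG TAA AGT CGT TGA ATG AGT CTT TGA ATT GAA TAA TGT GGT CCT ATA TCA CTC CGT GAT — ATG at 28, stop TAA at 31 → 6 nt; ATG at 43, stop TGA at 52 → 12 nt.
Frame 2: TAT TGT TTT GAT CAC TCC CTT AGC CGA TGT AAA GTC GTT GAA TGA GTC TTT GAA TTG AAT AAT GTG GTC CTA TAT CAC TCC GTG ATT — no ATG→stop ORF.
Frame 3: ATT GTT TTG ATC ACT CCC TTA GCC GAT GTA AAG TCG TTG AAT GAG TCT TTG AAT TGA ATA ATG TGG TCC TAT ATC ACT CCG TGA — ATG at 63, stop TGA at 84 → 24 nt.
Longest: frame 3, positions 63–86, 24 nt = 8 codons = 7 aa. → 8 codons.

8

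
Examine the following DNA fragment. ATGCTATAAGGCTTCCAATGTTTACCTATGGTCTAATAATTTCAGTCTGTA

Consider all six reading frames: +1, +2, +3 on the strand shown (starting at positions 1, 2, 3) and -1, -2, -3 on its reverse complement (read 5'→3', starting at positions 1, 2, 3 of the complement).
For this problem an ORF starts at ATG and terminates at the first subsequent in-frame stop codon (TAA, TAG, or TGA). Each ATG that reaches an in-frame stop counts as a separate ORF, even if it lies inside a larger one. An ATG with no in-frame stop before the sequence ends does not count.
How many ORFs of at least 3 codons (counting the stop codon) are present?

Reverse complement (5'→3'): TACAGACTGAAATTATTAGACCATAGGTAAACATTGGAAGCCTTATAGCAT
Frame +1: ATG CTA TAA GGC TTC CAA TGT TTA CCT ATG GTC TAA TAA TTT CAG TCT GTA — ATG at 1, stop TAA at 7 → 9 nt; ATG at 28, stop TAA at 34 → 9 nt.
Frame +2: TGC TAT AAG GCT TCC AAT GTT TAC CTA TGG TCT AAT AAT TTC AGT CTG — no ATG→stop ORF.
Frame +3: GCT ATA AGG CTT CCA ATG TTT ACC TAT GGT CTA ATA ATT TCA GTC TGT — no ATG→stop ORF.
Frame -1: TAC AGA CTG AAA TTA TTA GAC CAT AGG TAA ACA TTG GAA GCC TTA TAG CAT — no ATG→stop ORF.
Frame -2: ACA GAC TGA AAT TAT TAG ACC ATA GGT AAA CAT TGG AAG CCT TAT AGC — no ATG→stop ORF.
Frame -3: CAG ACT GAA ATT ATT AGA CCA TAG GTA AAC ATT GGA AGC CTT ATA GCA — no ATG→stop ORF.
ORFs ≥ 3 codons: frame +1 1–9 (3 codons), frame +1 28–36 (3 codons). Count = 2.

2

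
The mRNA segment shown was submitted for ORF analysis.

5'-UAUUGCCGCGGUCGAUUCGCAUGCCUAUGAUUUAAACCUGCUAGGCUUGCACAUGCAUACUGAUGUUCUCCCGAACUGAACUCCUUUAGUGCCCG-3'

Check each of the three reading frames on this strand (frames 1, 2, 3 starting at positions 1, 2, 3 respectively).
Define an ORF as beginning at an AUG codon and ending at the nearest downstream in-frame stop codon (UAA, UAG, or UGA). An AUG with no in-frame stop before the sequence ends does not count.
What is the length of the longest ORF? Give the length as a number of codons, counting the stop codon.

9

Frame 1: UAU UGC CGC GGU CGA UUC GCA UGC CUA UGA UUU AAA CCU GCU AGG CUU GCA CAU GCA UAC UGA UGU UCU CCC GAA CUG AAC UCC UUU AGU GCC — no AUG→stop ORF.
Frame 2: AUU GCC GCG GUC GAU UCG CAU GCC UAU GAU UUA AAC CUG CUA GGC UUG CAC AUG CAU ACU GAU GUU CUC CCG AAC UGA ACU CCU UUA GUG CCC — AUG at 53, stop UGA at 77 → 27 nt.
Frame 3: UUG CCG CGG UCG AUU CGC AUG CCU AUG AUU UAA ACC UGC UAG GCU UGC ACA UGC AUA CUG AUG UUC UCC CGA ACU GAA CUC CUU UAG UGC CCG — AUG at 21, stop UAA at 33 → 15 nt; AUG at 27, stop UAA at 33 → 9 nt; AUG at 63, stop UAG at 87 → 27 nt.
Longest: frame 2, positions 53–79, 27 nt = 9 codons = 8 aa. → 9 codons.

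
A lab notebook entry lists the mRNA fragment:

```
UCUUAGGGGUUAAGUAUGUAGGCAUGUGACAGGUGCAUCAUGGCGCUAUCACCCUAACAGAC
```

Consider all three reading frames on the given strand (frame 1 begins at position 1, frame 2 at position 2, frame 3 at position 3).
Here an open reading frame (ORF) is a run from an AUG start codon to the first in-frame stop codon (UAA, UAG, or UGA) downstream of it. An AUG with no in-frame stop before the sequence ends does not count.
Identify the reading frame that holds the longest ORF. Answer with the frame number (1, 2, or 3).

1

Frame 1: UCU UAG GGG UUA AGU AUG UAG GCA UGU GAC AGG UGC AUC AUG GCG CUA UCA CCC UAA CAG — AUG at 16, stop UAG at 19 → 6 nt; AUG at 40, stop UAA at 55 → 18 nt.
Frame 2: CUU AGG GGU UAA GUA UGU AGG CAU GUG ACA GGU GCA UCA UGG CGC UAU CAC CCU AAC AGA — no AUG→stop ORF.
Frame 3: UUA GGG GUU AAG UAU GUA GGC AUG UGA CAG GUG CAU CAU GGC GCU AUC ACC CUA ACA GAC — AUG at 24, stop UGA at 27 → 6 nt.
Longest ORF is 18 nt in frame 1 (positions 40–57).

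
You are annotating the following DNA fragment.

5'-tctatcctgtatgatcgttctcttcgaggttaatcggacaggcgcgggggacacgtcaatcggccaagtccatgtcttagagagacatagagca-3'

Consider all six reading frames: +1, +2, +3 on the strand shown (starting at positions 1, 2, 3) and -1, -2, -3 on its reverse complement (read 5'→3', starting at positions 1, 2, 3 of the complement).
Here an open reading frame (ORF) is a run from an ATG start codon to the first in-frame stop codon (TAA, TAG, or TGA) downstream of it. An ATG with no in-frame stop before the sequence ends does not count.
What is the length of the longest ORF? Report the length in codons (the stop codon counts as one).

6

Reverse complement (5'→3'): TGCTCTATGTCTCTCTAAGACATGGACTTGGCCGATTGACGTGTCCCCCGCGCCTGTCCGATTAACCTCGAAGAGAACGATCATACAGGATAGA
Frame +1: TCT ATC CTG TAT GAT CGT TCT CTT CGA GGT TAA TCG GAC AGG CGC GGG GGA CAC GTC AAT CGG CCA AGT CCA TGT CTT AGA GAG ACA TAG AGC — no ATG→stop ORF.
Frame +2: CTA TCC TGT ATG ATC GTT CTC TTC GAG GTT AAT CGG ACA GGC GCG GGG GAC ACG TCA ATC GGC CAA GTC CAT GTC TTA GAG AGA CAT AGA GCA — no ATG→stop ORF.
Frame +3: TAT CCT GTA TGA TCG TTC TCT TCG AGG TTA ATC GGA CAG GCG CGG GGG ACA CGT CAA TCG GCC AAG TCC ATG TCT TAG AGA GAC ATA GAG — ATG at 72, stop TAG at 78 → 9 nt.
Frame -1: TGC TCT ATG TCT CTC TAA GAC ATG GAC TTG GCC GAT TGA CGT GTC CCC CGC GCC TGT CCG ATT AAC CTC GAA GAG AAC GAT CAT ACA GGA TAG — ATG at 7, stop TAA at 16 → 12 nt; ATG at 22, stop TGA at 37 → 18 nt.
Frame -2: GCT CTA TGT CTC TCT AAG ACA TGG ACT TGG CCG ATT GAC GTG TCC CCC GCG CCT GTC CGA TTA ACC TCG AAG AGA ACG ATC ATA CAG GAT AGA — no ATG→stop ORF.
Frame -3: CTC TAT GTC TCT CTA AGA CAT GGA CTT GGC CGA TTG ACG TGT CCC CCG CGC CTG TCC GAT TAA CCT CGA AGA GAA CGA TCA TAC AGG ATA — no ATG→stop ORF.
Longest: frame -1, positions 22–39, 18 nt = 6 codons = 5 aa. → 6 codons.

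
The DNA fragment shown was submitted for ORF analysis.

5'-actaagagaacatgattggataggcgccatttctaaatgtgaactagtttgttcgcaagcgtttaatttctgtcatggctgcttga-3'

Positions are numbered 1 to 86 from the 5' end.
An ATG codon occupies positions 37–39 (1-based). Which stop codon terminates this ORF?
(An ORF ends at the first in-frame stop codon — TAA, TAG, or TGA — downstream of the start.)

TGA

Codons from position 37: ATG (37–39), TGA (40–42).
The first in-frame stop codon is TGA.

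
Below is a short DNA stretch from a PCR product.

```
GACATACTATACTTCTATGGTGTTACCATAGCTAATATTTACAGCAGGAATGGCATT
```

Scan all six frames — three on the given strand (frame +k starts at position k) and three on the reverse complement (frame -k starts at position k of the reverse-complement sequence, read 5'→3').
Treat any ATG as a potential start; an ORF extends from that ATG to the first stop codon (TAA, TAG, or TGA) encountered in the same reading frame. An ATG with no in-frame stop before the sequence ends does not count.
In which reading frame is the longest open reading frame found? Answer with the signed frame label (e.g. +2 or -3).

Reverse complement (5'→3'): AATGCCATTCCTGCTGTAAATATTAGCTATGGTAACACCATAGAAGTATAGTATGTC
Frame +1: GAC ATA CTA TAC TTC TAT GGT GTT ACC ATA GCT AAT ATT TAC AGC AGG AAT GGC ATT — no ATG→stop ORF.
Frame +2: ACA TAC TAT ACT TCT ATG GTG TTA CCA TAG CTA ATA TTT ACA GCA GGA ATG GCA — ATG at 17, stop TAG at 29 → 15 nt.
Frame +3: CAT ACT ATA CTT CTA TGG TGT TAC CAT AGC TAA TAT TTA CAG CAG GAA TGG CAT — no ATG→stop ORF.
Frame -1: AAT GCC ATT CCT GCT GTA AAT ATT AGC TAT GGT AAC ACC ATA GAA GTA TAG TAT GTC — no ATG→stop ORF.
Frame -2: ATG CCA TTC CTG CTG TAA ATA TTA GCT ATG GTA ACA CCA TAG AAG TAT AGT ATG — ATG at 2, stop TAA at 17 → 18 nt; ATG at 29, stop TAG at 41 → 15 nt.
Frame -3: TGC CAT TCC TGC TGT AAA TAT TAG CTA TGG TAA CAC CAT AGA AGT ATA GTA TGT — no ATG→stop ORF.
Longest ORF is 18 nt in frame -2 (positions 2–19).

-2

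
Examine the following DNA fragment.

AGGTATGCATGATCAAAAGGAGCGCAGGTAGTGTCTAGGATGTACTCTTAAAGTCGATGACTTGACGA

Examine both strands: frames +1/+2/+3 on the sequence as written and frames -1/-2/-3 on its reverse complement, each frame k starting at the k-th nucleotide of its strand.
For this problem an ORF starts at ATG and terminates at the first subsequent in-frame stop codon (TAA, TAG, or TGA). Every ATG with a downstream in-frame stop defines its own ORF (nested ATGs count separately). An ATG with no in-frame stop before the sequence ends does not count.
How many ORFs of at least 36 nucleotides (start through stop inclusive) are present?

0

Reverse complement (5'→3'): TCGTCAAGTCATCGACTTTAAGAGTACATCCTAGACACTACCTGCGCTCCTTTTGATCATGCATACCT
Frame +1: AGG TAT GCA TGA TCA AAA GGA GCG CAG GTA GTG TCT AGG ATG TAC TCT TAA AGT CGA TGA CTT GAC — ATG at 40, stop TAA at 49 → 12 nt.
Frame +2: GGT ATG CAT GAT CAA AAG GAG CGC AGG TAG TGT CTA GGA TGT ACT CTT AAA GTC GAT GAC TTG ACG — ATG at 5, stop TAG at 29 → 27 nt.
Frame +3: GTA TGC ATG ATC AAA AGG AGC GCA GGT AGT GTC TAG GAT GTA CTC TTA AAG TCG ATG ACT TGA CGA — ATG at 9, stop TAG at 36 → 30 nt; ATG at 57, stop TGA at 63 → 9 nt.
Frame -1: TCG TCA AGT CAT CGA CTT TAA GAG TAC ATC CTA GAC ACT ACC TGC GCT CCT TTT GAT CAT GCA TAC — no ATG→stop ORF.
Frame -2: CGT CAA GTC ATC GAC TTT AAG AGT ACA TCC TAG ACA CTA CCT GCG CTC CTT TTG ATC ATG CAT ACC — no ATG→stop ORF.
Frame -3: GTC AAG TCA TCG ACT TTA AGA GTA CAT CCT AGA CAC TAC CTG CGC TCC TTT TGA TCA TGC ATA CCT — no ATG→stop ORF.
No ORF reaches 36 nucleotides. Count = 0.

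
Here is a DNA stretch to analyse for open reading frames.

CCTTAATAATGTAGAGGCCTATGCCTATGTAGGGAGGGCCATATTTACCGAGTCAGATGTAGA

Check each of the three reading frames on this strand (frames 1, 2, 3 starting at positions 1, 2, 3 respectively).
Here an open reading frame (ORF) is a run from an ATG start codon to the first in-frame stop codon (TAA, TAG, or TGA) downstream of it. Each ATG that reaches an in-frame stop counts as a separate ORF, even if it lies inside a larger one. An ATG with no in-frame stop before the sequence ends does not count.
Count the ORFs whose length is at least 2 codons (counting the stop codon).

4

Frame 1: CCT TAA TAA TGT AGA GGC CTA TGC CTA TGT AGG GAG GGC CAT ATT TAC CGA GTC AGA TGT AGA — no ATG→stop ORF.
Frame 2: CTT AAT AAT GTA GAG GCC TAT GCC TAT GTA GGG AGG GCC ATA TTT ACC GAG TCA GAT GTA — no ATG→stop ORF.
Frame 3: TTA ATA ATG TAG AGG CCT ATG CCT ATG TAG GGA GGG CCA TAT TTA CCG AGT CAG ATG TAG — ATG at 9, stop TAG at 12 → 6 nt; ATG at 21, stop TAG at 30 → 12 nt; ATG at 27, stop TAG at 30 → 6 nt; ATG at 57, stop TAG at 60 → 6 nt.
ORFs ≥ 2 codons: frame 3 9–14 (2 codons), frame 3 21–32 (4 codons), frame 3 27–32 (2 codons), frame 3 57–62 (2 codons). Count = 4.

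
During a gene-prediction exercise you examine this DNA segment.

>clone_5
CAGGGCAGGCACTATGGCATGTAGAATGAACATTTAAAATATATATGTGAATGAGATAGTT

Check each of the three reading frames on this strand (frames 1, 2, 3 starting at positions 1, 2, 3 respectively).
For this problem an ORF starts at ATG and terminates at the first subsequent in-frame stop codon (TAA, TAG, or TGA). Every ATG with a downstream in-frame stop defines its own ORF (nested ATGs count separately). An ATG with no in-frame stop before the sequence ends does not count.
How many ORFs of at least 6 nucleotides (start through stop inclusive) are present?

5

Frame 1: CAG GGC AGG CAC TAT GGC ATG TAG AAT GAA CAT TTA AAA TAT ATA TGT GAA TGA GAT AGT — ATG at 19, stop TAG at 22 → 6 nt.
Frame 2: AGG GCA GGC ACT ATG GCA TGT AGA ATG AAC ATT TAA AAT ATA TAT GTG AAT GAG ATA GTT — ATG at 14, stop TAA at 35 → 24 nt; ATG at 26, stop TAA at 35 → 12 nt.
Frame 3: GGG CAG GCA CTA TGG CAT GTA GAA TGA ACA TTT AAA ATA TAT ATG TGA ATG AGA TAG — ATG at 45, stop TGA at 48 → 6 nt; ATG at 51, stop TAG at 57 → 9 nt.
ORFs ≥ 6 nucleotides: frame 1 19–24 (6 nucleotides), frame 2 14–37 (24 nucleotides), frame 2 26–37 (12 nucleotides), frame 3 45–50 (6 nucleotides), frame 3 51–59 (9 nucleotides). Count = 5.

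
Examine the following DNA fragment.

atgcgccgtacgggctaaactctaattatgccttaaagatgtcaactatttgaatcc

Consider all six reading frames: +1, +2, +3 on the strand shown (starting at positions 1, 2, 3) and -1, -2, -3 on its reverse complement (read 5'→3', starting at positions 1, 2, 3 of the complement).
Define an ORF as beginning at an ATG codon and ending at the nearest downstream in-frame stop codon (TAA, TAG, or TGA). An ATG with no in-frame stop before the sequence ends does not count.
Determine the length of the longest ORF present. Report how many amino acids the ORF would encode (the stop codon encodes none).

5

Reverse complement (5'→3'): GGATTCAAATAGTTGACATCTTTAAGGCATAATTAGAGTTTAGCCCGTACGGCGCAT
Frame +1: ATG CGC CGT ACG GGC TAA ACT CTA ATT ATG CCT TAA AGA TGT CAA CTA TTT GAA TCC — ATG at 1, stop TAA at 16 → 18 nt; ATG at 28, stop TAA at 34 → 9 nt.
Frame +2: TGC GCC GTA CGG GCT AAA CTC TAA TTA TGC CTT AAA GAT GTC AAC TAT TTG AAT — no ATG→stop ORF.
Frame +3: GCG CCG TAC GGG CTA AAC TCT AAT TAT GCC TTA AAG ATG TCA ACT ATT TGA ATC — ATG at 39, stop TGA at 51 → 15 nt.
Frame -1: GGA TTC AAA TAG TTG ACA TCT TTA AGG CAT AAT TAG AGT TTA GCC CGT ACG GCG CAT — no ATG→stop ORF.
Frame -2: GAT TCA AAT AGT TGA CAT CTT TAA GGC ATA ATT AGA GTT TAG CCC GTA CGG CGC — no ATG→stop ORF.
Frame -3: ATT CAA ATA GTT GAC ATC TTT AAG GCA TAA TTA GAG TTT AGC CCG TAC GGC GCA — no ATG→stop ORF.
Longest: frame +1, positions 1–18, 18 nt = 6 codons = 5 aa. → 5 amino acids.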